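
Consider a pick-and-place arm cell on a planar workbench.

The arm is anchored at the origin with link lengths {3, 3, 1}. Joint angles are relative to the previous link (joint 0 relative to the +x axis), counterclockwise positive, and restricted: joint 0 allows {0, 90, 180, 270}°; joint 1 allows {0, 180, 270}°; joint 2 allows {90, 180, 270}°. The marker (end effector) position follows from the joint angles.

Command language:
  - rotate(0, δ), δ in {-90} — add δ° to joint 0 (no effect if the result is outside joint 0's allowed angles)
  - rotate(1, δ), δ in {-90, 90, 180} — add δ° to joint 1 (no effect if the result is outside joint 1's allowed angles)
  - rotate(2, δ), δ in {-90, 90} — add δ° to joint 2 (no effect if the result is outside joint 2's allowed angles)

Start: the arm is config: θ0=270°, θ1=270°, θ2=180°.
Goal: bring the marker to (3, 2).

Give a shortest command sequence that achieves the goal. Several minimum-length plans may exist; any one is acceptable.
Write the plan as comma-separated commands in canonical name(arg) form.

t0: config: θ0=270°, θ1=270°, θ2=180°
1. rotate(2, 90) → config: θ0=270°, θ1=270°, θ2=270°
2. rotate(0, -90) → config: θ0=180°, θ1=270°, θ2=270°
3. rotate(0, -90) → config: θ0=90°, θ1=270°, θ2=270°
no 2-step plan works, so 3 is optimal.

rotate(2, 90), rotate(0, -90), rotate(0, -90)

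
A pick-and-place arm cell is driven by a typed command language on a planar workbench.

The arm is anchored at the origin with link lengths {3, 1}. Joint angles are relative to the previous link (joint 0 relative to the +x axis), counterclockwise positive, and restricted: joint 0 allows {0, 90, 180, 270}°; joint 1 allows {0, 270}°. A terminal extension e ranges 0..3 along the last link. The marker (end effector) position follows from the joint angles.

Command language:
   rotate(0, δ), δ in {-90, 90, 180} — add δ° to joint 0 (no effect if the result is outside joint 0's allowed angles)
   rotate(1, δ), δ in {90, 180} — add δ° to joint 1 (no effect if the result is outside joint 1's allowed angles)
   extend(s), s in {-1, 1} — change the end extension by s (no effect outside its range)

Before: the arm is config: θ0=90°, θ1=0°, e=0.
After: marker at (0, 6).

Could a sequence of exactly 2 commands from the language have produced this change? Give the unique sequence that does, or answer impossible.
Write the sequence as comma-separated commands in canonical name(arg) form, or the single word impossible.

initial: config: θ0=90°, θ1=0°, e=0
1. extend(1) → config: θ0=90°, θ1=0°, e=1
2. extend(1) → config: θ0=90°, θ1=0°, e=2
uniquely the one of 49 2-step routes that fits.

extend(1), extend(1)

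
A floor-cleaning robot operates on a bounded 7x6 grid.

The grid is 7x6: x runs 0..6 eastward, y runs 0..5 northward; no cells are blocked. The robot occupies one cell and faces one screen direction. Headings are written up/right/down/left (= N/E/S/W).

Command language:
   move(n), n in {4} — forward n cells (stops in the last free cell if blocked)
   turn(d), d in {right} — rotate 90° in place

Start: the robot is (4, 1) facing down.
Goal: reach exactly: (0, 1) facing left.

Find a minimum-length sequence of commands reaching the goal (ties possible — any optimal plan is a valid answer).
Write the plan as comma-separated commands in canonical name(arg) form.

t0: (4, 1) facing down
step 1 (turn(right)): (4, 1) facing left
step 2 (move(4)): (0, 1) facing left
minimal: 2 command(s), checked below 2.

turn(right), move(4)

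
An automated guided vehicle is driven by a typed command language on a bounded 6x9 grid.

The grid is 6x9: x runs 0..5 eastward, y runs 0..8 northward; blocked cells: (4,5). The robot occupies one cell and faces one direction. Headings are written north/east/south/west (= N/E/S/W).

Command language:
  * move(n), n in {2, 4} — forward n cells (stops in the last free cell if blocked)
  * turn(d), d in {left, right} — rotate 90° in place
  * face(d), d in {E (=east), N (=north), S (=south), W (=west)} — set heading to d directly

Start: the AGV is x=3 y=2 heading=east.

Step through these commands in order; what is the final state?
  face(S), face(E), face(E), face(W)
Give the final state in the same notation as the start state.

x=3 y=2 heading=west

initial: x=3 y=2 heading=east
1. face(S) → x=3 y=2 heading=south
2. face(E) → x=3 y=2 heading=east
3. face(E) → x=3 y=2 heading=east
4. face(W) → x=3 y=2 heading=west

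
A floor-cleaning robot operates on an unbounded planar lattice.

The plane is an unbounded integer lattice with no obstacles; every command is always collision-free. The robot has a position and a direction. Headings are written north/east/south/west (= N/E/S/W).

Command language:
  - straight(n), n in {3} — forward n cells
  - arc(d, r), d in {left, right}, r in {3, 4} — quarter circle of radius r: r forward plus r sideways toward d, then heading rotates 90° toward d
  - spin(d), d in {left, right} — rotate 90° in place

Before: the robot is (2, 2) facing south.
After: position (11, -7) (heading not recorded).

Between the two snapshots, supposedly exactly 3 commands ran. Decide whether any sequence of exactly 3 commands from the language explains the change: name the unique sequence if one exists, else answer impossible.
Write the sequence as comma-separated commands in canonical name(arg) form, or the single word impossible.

begin: (2, 2) facing south
[1] after arc(left, 3): (5, -1) facing east
[2] after arc(right, 3): (8, -4) facing south
[3] after arc(left, 3): (11, -7) facing east
no rival 3-sequence matches.

arc(left, 3), arc(right, 3), arc(left, 3)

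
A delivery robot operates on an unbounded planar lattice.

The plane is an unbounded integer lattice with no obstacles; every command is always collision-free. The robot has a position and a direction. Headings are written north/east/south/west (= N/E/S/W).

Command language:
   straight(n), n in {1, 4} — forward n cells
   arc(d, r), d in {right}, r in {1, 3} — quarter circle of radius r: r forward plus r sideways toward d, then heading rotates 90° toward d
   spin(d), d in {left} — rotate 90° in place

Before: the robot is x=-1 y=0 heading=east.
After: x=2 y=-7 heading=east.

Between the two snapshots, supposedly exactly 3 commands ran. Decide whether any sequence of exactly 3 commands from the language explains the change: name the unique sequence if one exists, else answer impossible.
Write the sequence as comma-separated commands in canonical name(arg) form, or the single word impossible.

arc(right, 3), straight(4), spin(left)

key: still facing E at the end — net rotation zero over 3 steps
initial: x=-1 y=0 heading=east
t=1 arc(right, 3) ⇒ x=2 y=-3 heading=south
t=2 straight(4) ⇒ x=2 y=-7 heading=south
t=3 spin(left) ⇒ x=2 y=-7 heading=east
uniquely the one of 125 3-step routes that fits.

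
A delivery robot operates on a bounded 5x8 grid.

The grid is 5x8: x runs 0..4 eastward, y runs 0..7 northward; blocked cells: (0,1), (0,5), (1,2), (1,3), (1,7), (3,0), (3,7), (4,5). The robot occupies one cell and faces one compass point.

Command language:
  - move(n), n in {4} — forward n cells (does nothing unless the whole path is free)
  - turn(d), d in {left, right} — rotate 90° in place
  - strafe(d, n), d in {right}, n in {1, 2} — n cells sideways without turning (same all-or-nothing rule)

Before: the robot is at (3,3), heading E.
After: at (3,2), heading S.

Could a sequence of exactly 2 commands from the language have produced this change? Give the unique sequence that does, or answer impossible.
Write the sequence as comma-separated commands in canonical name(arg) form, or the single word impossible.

strafe(right, 1), turn(right)

key: running turn(right) before strafe(right, 1) would end elsewhere — order is forced
t0: at (3,3), heading E
step 1 (strafe(right, 1)): at (3,2), heading E
step 2 (turn(right)): at (3,2), heading S
no rival 2-sequence matches.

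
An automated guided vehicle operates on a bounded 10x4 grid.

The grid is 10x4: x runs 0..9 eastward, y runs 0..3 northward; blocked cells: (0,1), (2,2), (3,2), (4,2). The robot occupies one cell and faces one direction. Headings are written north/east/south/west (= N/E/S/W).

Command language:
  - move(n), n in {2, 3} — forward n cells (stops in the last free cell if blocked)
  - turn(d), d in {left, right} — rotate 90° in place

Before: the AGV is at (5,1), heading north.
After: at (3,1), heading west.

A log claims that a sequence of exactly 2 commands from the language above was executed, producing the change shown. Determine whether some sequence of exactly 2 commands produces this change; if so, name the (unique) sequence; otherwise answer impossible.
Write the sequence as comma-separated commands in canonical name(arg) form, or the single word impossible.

key: cell and facing (now W) both changed — the 2 commands mix motion and turning
initial: at (5,1), heading north
1. turn(left) → at (5,1), heading west
2. move(2) → at (3,1), heading west
all 16 alternatives checked — unique.

turn(left), move(2)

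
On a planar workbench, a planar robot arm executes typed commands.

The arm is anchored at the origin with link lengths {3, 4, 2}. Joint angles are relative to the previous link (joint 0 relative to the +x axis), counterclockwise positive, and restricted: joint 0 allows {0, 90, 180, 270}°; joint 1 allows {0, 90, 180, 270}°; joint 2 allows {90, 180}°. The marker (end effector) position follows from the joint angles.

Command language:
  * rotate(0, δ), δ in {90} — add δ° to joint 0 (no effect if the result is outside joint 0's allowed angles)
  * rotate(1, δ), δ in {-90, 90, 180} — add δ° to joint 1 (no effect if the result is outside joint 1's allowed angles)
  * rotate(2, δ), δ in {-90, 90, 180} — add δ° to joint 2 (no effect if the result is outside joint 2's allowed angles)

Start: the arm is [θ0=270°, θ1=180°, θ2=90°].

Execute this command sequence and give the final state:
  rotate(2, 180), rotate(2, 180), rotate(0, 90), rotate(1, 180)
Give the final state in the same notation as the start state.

[θ0=0°, θ1=0°, θ2=90°]

from: [θ0=270°, θ1=180°, θ2=90°]
step 1 (rotate(2, 180)): [θ0=270°, θ1=180°, θ2=90°]
step 2 (rotate(2, 180)): [θ0=270°, θ1=180°, θ2=90°]
step 3 (rotate(0, 90)): [θ0=0°, θ1=180°, θ2=90°]
step 4 (rotate(1, 180)): [θ0=0°, θ1=0°, θ2=90°]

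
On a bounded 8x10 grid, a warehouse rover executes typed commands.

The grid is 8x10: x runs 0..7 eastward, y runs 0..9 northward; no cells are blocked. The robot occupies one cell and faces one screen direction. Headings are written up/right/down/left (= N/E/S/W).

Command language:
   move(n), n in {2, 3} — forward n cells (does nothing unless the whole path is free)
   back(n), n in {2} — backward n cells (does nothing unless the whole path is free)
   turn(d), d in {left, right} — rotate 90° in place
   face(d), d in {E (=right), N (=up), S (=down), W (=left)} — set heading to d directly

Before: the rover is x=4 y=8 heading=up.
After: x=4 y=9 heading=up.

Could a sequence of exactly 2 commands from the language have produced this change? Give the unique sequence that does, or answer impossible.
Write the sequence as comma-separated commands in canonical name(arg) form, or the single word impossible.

key: order matters: swapping back(2) and move(3) lands elsewhere
initial: x=4 y=8 heading=up
step 1 (back(2)): x=4 y=6 heading=up
step 2 (move(3)): x=4 y=9 heading=up
no rival 2-sequence matches.

back(2), move(3)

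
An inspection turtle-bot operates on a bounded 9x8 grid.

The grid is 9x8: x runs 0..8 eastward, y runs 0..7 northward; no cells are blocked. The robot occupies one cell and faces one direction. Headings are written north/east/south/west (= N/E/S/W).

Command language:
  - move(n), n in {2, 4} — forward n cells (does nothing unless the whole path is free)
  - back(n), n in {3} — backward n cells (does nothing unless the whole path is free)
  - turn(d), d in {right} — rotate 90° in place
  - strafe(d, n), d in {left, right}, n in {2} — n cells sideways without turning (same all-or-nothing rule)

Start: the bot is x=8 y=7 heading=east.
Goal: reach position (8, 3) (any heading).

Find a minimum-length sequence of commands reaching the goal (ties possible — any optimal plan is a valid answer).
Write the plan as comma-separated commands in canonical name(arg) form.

from: x=8 y=7 heading=east
1. turn(right) → x=8 y=7 heading=south
2. move(4) → x=8 y=3 heading=south
minimal: 2 command(s), checked below 2.

turn(right), move(4)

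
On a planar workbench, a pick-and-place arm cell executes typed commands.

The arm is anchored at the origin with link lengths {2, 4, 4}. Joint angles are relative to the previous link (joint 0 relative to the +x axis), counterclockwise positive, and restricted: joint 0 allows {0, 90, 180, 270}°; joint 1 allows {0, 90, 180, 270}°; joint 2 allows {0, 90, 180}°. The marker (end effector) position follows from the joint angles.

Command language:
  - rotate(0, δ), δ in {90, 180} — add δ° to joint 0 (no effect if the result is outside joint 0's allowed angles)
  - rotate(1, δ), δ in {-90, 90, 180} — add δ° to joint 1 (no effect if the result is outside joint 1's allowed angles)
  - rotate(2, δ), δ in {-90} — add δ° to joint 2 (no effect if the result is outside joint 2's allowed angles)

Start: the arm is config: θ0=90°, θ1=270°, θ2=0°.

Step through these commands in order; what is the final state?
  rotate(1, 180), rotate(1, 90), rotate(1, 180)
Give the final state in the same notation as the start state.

initial: config: θ0=90°, θ1=270°, θ2=0°
step 1 (rotate(1, 180)): config: θ0=90°, θ1=90°, θ2=0°
step 2 (rotate(1, 90)): config: θ0=90°, θ1=180°, θ2=0°
step 3 (rotate(1, 180)): config: θ0=90°, θ1=0°, θ2=0°

config: θ0=90°, θ1=0°, θ2=0°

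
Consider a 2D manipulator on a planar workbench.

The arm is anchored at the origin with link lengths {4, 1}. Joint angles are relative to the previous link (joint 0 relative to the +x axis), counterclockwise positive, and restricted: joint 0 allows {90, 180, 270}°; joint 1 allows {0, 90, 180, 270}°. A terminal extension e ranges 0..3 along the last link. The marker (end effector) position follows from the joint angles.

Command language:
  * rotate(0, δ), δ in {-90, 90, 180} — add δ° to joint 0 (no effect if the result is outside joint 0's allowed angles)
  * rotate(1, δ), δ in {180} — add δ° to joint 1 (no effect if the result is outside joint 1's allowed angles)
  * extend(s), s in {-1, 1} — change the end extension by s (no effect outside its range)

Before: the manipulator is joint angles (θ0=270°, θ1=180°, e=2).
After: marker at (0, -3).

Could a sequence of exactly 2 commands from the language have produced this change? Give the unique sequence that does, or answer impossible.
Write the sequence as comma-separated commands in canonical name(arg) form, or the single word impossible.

extend(-1), extend(-1)

from: joint angles (θ0=270°, θ1=180°, e=2)
t=1 extend(-1) ⇒ joint angles (θ0=270°, θ1=180°, e=1)
t=2 extend(-1) ⇒ joint angles (θ0=270°, θ1=180°, e=0)
no other 2-command option fits: unique.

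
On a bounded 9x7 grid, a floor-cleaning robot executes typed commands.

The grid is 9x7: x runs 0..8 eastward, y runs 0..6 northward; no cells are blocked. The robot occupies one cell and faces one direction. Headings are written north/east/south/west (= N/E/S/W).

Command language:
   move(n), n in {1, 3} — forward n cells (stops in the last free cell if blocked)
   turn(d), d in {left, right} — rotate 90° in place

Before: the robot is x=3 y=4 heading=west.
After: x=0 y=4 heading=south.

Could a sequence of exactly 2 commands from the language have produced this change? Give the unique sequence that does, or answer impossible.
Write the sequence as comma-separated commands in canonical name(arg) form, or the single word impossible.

move(3), turn(left)

key: position moved to (0,4) AND the heading swung to S — translation plus rotation needed
initial: x=3 y=4 heading=west
t=1 move(3) ⇒ x=0 y=4 heading=west
t=2 turn(left) ⇒ x=0 y=4 heading=south
no other 2-command option fits: unique.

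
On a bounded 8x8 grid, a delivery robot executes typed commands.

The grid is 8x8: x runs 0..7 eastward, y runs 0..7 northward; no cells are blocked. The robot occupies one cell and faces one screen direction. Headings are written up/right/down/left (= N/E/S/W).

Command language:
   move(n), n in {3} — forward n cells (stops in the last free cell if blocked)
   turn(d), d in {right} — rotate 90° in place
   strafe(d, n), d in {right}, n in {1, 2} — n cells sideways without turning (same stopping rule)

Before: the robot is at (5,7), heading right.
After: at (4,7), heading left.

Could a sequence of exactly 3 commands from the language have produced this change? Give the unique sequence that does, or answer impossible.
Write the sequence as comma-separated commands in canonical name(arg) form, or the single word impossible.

key: position moved to (4,7) AND the heading swung to W — translation plus rotation needed
from: at (5,7), heading right
1. turn(right) → at (5,7), heading down
2. strafe(right, 1) → at (4,7), heading down
3. turn(right) → at (4,7), heading left
uniquely the one of 64 3-step routes that fits.

turn(right), strafe(right, 1), turn(right)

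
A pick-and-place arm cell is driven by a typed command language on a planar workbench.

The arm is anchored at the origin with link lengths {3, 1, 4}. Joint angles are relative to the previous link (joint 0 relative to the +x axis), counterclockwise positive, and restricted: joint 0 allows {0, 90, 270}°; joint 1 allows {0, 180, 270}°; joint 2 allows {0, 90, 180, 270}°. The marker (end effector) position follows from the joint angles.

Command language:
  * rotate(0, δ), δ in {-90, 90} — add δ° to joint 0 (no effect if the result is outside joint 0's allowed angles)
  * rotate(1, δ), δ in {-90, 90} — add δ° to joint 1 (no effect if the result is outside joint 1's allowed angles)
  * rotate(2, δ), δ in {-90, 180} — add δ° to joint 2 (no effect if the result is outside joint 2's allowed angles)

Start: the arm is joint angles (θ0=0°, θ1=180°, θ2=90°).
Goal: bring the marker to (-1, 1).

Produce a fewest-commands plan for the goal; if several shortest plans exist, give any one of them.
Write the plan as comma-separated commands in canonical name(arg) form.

rotate(2, 180), rotate(0, -90), rotate(1, 90)

begin: joint angles (θ0=0°, θ1=180°, θ2=90°)
step 1 (rotate(2, 180)): joint angles (θ0=0°, θ1=180°, θ2=270°)
step 2 (rotate(0, -90)): joint angles (θ0=270°, θ1=180°, θ2=270°)
step 3 (rotate(1, 90)): joint angles (θ0=270°, θ1=270°, θ2=270°)
no 2-step plan works, so 3 is optimal.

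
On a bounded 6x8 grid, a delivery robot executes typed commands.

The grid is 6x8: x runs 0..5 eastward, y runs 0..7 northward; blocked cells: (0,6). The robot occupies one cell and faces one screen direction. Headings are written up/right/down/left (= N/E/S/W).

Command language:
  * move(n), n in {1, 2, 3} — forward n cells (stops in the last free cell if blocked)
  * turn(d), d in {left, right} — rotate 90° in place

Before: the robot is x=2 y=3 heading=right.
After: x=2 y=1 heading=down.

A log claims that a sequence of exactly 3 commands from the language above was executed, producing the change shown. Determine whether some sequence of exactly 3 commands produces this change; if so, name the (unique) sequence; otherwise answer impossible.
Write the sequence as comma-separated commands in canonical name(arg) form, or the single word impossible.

key: position moved to (2,1) AND the heading swung to S — translation plus rotation needed
begin: x=2 y=3 heading=right
1. turn(right) → x=2 y=3 heading=down
2. move(1) → x=2 y=2 heading=down
3. move(1) → x=2 y=1 heading=down
uniquely the one of 125 3-step routes that fits.

turn(right), move(1), move(1)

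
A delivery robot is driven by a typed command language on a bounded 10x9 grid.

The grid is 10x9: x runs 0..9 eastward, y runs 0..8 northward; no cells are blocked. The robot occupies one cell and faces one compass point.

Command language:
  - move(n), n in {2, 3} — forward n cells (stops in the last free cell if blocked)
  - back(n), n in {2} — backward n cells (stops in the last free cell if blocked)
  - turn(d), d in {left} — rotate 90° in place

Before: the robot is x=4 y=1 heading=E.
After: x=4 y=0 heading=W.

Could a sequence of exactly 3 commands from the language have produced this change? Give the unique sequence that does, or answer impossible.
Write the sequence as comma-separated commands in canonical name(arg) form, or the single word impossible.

key: cell and facing (now W) both changed — the 3 commands mix motion and turning
start: x=4 y=1 heading=E
t=1 turn(left) ⇒ x=4 y=1 heading=N
t=2 back(2) ⇒ x=4 y=0 heading=N
t=3 turn(left) ⇒ x=4 y=0 heading=W
all 64 alternatives checked — unique.

turn(left), back(2), turn(left)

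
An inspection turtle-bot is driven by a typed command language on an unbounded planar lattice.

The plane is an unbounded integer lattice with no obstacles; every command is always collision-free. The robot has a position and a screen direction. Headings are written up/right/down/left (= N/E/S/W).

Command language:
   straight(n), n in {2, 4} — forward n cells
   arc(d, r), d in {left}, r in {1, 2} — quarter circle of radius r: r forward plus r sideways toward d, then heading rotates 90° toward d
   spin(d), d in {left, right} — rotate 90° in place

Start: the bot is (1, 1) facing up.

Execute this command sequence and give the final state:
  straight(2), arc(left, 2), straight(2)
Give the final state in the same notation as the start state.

start: (1, 1) facing up
step 1 (straight(2)): (1, 3) facing up
step 2 (arc(left, 2)): (-1, 5) facing left
step 3 (straight(2)): (-3, 5) facing left

(-3, 5) facing left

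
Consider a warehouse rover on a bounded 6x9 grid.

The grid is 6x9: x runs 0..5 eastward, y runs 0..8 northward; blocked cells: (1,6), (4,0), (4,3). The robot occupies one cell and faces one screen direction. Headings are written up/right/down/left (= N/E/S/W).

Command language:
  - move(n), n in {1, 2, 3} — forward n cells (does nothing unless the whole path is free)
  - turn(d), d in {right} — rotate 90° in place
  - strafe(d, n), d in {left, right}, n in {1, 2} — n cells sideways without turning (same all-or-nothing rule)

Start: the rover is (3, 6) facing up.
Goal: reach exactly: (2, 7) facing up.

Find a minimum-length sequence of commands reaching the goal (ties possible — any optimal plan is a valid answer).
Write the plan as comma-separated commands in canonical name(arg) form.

strafe(left, 1), move(1)

from: (3, 6) facing up
1. strafe(left, 1) → (2, 6) facing up
2. move(1) → (2, 7) facing up
shorter routes all fall short; 2 is best.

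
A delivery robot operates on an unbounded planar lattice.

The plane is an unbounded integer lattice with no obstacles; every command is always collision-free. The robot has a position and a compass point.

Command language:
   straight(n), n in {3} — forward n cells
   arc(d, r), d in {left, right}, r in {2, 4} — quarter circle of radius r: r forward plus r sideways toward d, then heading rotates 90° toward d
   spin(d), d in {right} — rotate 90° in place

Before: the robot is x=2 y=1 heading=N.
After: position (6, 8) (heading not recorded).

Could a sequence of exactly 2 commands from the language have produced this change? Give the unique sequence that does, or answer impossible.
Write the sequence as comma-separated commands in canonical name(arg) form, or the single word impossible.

straight(3), arc(right, 4)

key: running arc(right, 4) before straight(3) would end elsewhere — order is forced
from: x=2 y=1 heading=N
step 1 (straight(3)): x=2 y=4 heading=N
step 2 (arc(right, 4)): x=6 y=8 heading=E
uniquely the one of 36 2-step routes that fits.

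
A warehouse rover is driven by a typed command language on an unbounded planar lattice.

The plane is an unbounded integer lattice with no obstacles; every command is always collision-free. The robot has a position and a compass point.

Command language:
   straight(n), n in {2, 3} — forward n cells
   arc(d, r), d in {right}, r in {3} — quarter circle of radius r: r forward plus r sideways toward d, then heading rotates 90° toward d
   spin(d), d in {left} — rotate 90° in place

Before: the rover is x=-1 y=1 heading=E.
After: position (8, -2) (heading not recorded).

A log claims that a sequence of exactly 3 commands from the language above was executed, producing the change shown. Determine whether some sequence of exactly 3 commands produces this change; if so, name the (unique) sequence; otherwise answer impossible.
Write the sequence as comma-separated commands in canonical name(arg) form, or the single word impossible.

key: running arc(right, 3) before straight(3) would end elsewhere — order is forced
from: x=-1 y=1 heading=E
[1] after straight(3): x=2 y=1 heading=E
[2] after straight(3): x=5 y=1 heading=E
[3] after arc(right, 3): x=8 y=-2 heading=S
no rival 3-sequence matches.

straight(3), straight(3), arc(right, 3)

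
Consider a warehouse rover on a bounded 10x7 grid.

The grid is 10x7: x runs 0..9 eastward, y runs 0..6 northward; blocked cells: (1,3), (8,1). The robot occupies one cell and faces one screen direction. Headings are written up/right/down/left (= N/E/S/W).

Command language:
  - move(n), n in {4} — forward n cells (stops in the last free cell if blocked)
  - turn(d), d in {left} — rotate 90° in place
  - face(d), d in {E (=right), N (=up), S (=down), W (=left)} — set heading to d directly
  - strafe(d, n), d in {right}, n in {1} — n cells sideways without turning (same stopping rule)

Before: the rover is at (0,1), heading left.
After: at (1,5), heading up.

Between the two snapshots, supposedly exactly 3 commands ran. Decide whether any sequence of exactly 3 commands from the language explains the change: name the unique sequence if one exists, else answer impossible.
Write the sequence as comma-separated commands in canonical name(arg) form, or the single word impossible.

face(N), move(4), strafe(right, 1)

key: order matters: swapping face(N) and strafe(right, 1) lands elsewhere
begin: at (0,1), heading left
step 1 (face(N)): at (0,1), heading up
step 2 (move(4)): at (0,5), heading up
step 3 (strafe(right, 1)): at (1,5), heading up
all 343 alternatives checked — unique.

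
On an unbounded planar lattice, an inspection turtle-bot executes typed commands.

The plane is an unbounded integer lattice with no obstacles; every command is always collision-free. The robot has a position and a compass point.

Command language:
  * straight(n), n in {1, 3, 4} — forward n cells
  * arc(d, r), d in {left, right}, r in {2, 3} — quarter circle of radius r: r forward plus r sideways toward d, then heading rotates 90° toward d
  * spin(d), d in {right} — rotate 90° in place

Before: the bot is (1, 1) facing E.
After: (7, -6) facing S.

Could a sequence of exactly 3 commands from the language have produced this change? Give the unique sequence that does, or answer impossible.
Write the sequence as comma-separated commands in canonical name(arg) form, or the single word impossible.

straight(3), arc(right, 3), straight(4)

key: order matters: swapping straight(3) and straight(4) lands elsewhere
begin: (1, 1) facing E
step 1 (straight(3)): (4, 1) facing E
step 2 (arc(right, 3)): (7, -2) facing S
step 3 (straight(4)): (7, -6) facing S
all 512 alternatives checked — unique.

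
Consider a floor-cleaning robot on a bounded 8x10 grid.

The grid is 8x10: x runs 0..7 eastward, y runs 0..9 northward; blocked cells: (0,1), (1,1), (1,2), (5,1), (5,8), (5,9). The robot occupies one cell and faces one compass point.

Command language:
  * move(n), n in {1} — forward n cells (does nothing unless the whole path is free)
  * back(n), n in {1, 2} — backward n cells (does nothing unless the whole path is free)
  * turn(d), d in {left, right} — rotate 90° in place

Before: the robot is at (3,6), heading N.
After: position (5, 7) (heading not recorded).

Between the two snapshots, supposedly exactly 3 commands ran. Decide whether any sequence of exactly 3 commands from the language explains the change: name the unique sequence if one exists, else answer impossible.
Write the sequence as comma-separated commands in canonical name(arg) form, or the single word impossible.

move(1), turn(left), back(2)

key: order matters: swapping move(1) and back(2) lands elsewhere
from: at (3,6), heading N
[1] after move(1): at (3,7), heading N
[2] after turn(left): at (3,7), heading W
[3] after back(2): at (5,7), heading W
all 125 alternatives checked — unique.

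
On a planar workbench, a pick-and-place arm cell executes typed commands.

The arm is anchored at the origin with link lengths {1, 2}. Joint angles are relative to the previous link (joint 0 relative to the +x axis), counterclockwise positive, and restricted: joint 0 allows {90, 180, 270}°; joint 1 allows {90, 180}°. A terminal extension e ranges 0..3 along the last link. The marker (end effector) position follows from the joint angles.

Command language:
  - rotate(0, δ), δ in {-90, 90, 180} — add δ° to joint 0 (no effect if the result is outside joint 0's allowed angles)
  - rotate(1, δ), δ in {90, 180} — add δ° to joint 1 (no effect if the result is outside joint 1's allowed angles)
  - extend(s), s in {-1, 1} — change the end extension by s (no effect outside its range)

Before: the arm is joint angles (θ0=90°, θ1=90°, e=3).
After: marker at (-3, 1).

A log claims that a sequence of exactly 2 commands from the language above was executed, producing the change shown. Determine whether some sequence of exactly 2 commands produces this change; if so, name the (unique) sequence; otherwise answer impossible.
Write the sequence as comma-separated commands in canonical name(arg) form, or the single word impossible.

extend(-1), extend(-1)

begin: joint angles (θ0=90°, θ1=90°, e=3)
1. extend(-1) → joint angles (θ0=90°, θ1=90°, e=2)
2. extend(-1) → joint angles (θ0=90°, θ1=90°, e=1)
uniquely the one of 49 2-step routes that fits.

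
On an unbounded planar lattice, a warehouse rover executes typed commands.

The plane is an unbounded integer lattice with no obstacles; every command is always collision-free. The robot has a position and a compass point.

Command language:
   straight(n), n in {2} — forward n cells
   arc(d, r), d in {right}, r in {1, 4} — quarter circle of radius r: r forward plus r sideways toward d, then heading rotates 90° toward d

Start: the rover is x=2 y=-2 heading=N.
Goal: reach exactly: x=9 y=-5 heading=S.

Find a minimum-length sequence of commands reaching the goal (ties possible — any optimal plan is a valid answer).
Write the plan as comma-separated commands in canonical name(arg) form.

arc(right, 1), straight(2), arc(right, 4)

from: x=2 y=-2 heading=N
1. arc(right, 1) → x=3 y=-1 heading=E
2. straight(2) → x=5 y=-1 heading=E
3. arc(right, 4) → x=9 y=-5 heading=S
shorter routes all fall short; 3 is best.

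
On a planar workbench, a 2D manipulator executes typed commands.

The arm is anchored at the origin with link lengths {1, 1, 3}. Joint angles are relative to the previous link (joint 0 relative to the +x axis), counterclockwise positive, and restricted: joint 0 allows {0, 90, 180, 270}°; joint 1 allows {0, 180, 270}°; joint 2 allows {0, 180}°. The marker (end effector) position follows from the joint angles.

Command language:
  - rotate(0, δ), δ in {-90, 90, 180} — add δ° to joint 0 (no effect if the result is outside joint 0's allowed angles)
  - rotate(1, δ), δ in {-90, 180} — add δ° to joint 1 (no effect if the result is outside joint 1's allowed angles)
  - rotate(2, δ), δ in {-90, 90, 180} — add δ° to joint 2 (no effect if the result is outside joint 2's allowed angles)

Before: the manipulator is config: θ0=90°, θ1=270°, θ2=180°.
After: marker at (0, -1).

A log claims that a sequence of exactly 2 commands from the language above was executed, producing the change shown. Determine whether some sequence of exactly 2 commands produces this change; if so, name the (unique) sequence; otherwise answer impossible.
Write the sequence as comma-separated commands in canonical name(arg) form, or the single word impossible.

key: running rotate(1, 180) before rotate(1, -90) would end elsewhere — order is forced
begin: config: θ0=90°, θ1=270°, θ2=180°
[1] after rotate(1, -90): config: θ0=90°, θ1=180°, θ2=180°
[2] after rotate(1, 180): config: θ0=90°, θ1=0°, θ2=180°
no other 2-command option fits: unique.

rotate(1, -90), rotate(1, 180)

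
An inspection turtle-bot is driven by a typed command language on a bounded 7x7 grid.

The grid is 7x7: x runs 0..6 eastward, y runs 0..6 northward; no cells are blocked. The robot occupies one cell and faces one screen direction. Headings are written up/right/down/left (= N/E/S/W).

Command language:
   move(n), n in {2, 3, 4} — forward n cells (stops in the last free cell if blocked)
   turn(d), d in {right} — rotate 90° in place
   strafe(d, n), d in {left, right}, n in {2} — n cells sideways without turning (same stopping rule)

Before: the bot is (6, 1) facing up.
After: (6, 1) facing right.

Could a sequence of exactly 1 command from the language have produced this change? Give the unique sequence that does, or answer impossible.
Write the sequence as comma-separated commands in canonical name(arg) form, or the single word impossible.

turn(right)

key: parked at (6,1) the whole time — nothing moves the robot
start: (6, 1) facing up
1. turn(right) → (6, 1) facing right
uniquely the one of 6 1-step routes that fits.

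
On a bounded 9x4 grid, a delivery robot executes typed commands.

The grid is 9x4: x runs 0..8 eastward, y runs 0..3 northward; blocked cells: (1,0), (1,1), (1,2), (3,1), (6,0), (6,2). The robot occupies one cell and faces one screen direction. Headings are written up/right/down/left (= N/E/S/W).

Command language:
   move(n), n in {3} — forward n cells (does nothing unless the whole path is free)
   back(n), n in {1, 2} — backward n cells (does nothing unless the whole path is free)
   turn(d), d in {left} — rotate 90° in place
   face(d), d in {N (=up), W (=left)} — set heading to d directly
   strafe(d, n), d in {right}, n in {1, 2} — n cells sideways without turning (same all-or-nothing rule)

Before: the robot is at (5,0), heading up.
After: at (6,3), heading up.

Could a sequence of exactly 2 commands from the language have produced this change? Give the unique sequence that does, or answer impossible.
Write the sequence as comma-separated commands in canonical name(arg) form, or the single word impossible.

move(3), strafe(right, 1)

key: running strafe(right, 1) before move(3) would end elsewhere — order is forced
initial: at (5,0), heading up
t=1 move(3) ⇒ at (5,3), heading up
t=2 strafe(right, 1) ⇒ at (6,3), heading up
all 64 alternatives checked — unique.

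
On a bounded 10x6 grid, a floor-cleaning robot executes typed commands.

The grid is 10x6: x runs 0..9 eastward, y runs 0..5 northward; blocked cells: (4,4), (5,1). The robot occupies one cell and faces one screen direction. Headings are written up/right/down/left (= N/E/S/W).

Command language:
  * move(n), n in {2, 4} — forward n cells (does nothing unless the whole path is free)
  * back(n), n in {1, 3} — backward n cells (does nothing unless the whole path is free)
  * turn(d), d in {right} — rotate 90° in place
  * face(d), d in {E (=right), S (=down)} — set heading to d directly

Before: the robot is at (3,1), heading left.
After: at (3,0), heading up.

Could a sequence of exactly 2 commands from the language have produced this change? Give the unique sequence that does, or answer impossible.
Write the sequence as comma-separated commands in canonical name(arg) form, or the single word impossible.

turn(right), back(1)

key: order matters: swapping turn(right) and back(1) lands elsewhere
begin: at (3,1), heading left
1. turn(right) → at (3,1), heading up
2. back(1) → at (3,0), heading up
no rival 2-sequence matches.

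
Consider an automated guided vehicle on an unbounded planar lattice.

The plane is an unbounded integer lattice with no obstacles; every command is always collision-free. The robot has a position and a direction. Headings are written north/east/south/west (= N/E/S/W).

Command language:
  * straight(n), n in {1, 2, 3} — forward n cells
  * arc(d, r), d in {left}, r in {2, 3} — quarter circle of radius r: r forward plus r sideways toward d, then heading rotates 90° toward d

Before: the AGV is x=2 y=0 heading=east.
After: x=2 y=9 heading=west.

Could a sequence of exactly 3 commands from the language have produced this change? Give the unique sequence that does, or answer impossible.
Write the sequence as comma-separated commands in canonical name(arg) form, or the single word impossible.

key: cell and facing (now W) both changed — the 3 commands mix motion and turning
from: x=2 y=0 heading=east
t=1 arc(left, 3) ⇒ x=5 y=3 heading=north
t=2 straight(3) ⇒ x=5 y=6 heading=north
t=3 arc(left, 3) ⇒ x=2 y=9 heading=west
all 125 alternatives checked — unique.

arc(left, 3), straight(3), arc(left, 3)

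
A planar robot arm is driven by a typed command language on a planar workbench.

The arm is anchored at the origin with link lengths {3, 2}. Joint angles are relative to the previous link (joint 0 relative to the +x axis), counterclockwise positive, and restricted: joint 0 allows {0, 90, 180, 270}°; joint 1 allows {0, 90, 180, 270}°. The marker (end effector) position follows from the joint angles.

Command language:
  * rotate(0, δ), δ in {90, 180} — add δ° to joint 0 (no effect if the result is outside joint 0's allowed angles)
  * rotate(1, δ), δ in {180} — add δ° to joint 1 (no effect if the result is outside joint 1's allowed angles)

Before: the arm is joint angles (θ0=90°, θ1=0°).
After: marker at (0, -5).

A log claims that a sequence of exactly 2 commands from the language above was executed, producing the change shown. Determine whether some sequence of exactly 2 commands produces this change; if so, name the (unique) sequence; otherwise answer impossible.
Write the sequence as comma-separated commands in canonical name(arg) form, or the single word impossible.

rotate(0, 90), rotate(0, 90)

initial: joint angles (θ0=90°, θ1=0°)
t=1 rotate(0, 90) ⇒ joint angles (θ0=180°, θ1=0°)
t=2 rotate(0, 90) ⇒ joint angles (θ0=270°, θ1=0°)
all 9 alternatives checked — unique.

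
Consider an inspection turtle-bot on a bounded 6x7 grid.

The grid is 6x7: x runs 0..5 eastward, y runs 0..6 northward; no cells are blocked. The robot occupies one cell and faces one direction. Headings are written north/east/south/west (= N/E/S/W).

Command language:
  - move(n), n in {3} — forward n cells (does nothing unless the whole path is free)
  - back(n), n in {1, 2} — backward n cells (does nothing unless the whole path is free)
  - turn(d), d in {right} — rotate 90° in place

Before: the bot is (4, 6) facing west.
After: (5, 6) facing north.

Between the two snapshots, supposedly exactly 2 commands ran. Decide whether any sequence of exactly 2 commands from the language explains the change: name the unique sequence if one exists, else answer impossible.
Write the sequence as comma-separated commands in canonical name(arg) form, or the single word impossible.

back(1), turn(right)

key: running turn(right) before back(1) would end elsewhere — order is forced
begin: (4, 6) facing west
t=1 back(1) ⇒ (5, 6) facing west
t=2 turn(right) ⇒ (5, 6) facing north
uniquely the one of 16 2-step routes that fits.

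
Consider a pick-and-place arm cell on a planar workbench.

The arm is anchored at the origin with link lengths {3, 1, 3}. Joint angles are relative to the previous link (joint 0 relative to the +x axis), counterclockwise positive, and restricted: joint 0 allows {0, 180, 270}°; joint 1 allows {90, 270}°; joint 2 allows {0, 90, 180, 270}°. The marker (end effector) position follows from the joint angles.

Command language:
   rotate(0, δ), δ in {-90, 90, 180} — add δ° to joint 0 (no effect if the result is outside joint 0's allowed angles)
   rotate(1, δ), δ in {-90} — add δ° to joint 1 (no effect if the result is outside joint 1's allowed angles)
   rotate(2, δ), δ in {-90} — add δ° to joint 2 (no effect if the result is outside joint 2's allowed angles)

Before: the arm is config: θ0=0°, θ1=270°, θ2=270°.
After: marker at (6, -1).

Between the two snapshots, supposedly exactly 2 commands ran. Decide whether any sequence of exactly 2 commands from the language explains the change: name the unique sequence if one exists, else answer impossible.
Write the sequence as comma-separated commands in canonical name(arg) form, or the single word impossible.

rotate(2, -90), rotate(2, -90)

from: config: θ0=0°, θ1=270°, θ2=270°
[1] after rotate(2, -90): config: θ0=0°, θ1=270°, θ2=180°
[2] after rotate(2, -90): config: θ0=0°, θ1=270°, θ2=90°
all 25 alternatives checked — unique.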